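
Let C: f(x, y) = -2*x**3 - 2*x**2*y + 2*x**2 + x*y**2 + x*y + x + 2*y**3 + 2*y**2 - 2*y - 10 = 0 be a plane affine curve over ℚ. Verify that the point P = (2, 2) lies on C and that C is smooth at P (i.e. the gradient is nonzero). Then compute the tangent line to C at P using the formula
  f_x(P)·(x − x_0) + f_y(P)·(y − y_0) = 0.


Tangent line at P: -25*x + 32*y - 14 = 0.

Step 1: f(2, 2) = 0, so P lies on C.
Step 2: partial derivatives
  f_x(x, y) = -6*x**2 - 4*x*y + 4*x + y**2 + y + 1, f_y(x, y) = -2*x**2 + 2*x*y + x + 6*y**2 + 4*y - 2.
  f_x(P) = -25, f_y(P) = 32 (gradient nonzero, so P is smooth).
Step 3: tangent line at P: -25·(x − 2) + 32·(y − 2) = 0.
Expanding: -25*x + 32*y - 14 = 0.


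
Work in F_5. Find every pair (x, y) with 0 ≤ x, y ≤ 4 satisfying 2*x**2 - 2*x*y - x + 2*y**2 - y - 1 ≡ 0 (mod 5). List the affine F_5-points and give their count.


Affine F_5-points: {(0, 1), (0, 2), (1, 0), (1, 4), (2, 0), (4, 1)}; count = 6.

For each of the 25 pairs (x, y) ∈ F_5², evaluate f(x, y) mod 5. Record the zeros.
  x = 0: [0↦4, 1↦0, 2↦0, 3↦4, 4↦2]  zeros at y ∈ {1, 2}
  x = 1: [0↦0, 1↦4, 2↦2, 3↦4, 4↦0]  zeros at y ∈ {0, 4}
  x = 2: [0↦0, 1↦2, 2↦3, 3↦3, 4↦2]  zeros at y ∈ {0}
  x = 3: [0↦4, 1↦4, 2↦3, 3↦1, 4↦3]  zeros at y ∈ ∅
  x = 4: [0↦2, 1↦0, 2↦2, 3↦3, 4↦3]  zeros at y ∈ {1}
Collecting zeros: affine points = {(0, 1), (0, 2), (1, 0), (1, 4), (2, 0), (4, 1)}.
Total count |C(F_5)_aff| = 6.


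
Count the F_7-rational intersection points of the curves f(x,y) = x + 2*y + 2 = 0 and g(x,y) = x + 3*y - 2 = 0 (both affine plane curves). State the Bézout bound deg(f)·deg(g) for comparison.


Common zeros: {(4, 4)}; count = 1; Bézout bound = 1.

deg(f) = 1, deg(g) = 1, so Bézout bound = 1.
Scan x ∈ F_7. For each x, list the y ∈ F_7 with f(x, y) ≡ 0 and those with g(x, y) ≡ 0 (mod 7); the common zeros in that column are the intersection.
  x = 0: f ≡ 0 at y ∈ {6}; g ≡ 0 at y ∈ {3}; common: ∅.
  x = 1: f ≡ 0 at y ∈ {2}; g ≡ 0 at y ∈ {5}; common: ∅.
  x = 2: f ≡ 0 at y ∈ {5}; g ≡ 0 at y ∈ {0}; common: ∅.
  x = 3: f ≡ 0 at y ∈ {1}; g ≡ 0 at y ∈ {2}; common: ∅.
  x = 4: f ≡ 0 at y ∈ {4}; g ≡ 0 at y ∈ {4}; common: {4}.
  x = 5: f ≡ 0 at y ∈ {0}; g ≡ 0 at y ∈ {6}; common: ∅.
  x = 6: f ≡ 0 at y ∈ {3}; g ≡ 0 at y ∈ {1}; common: ∅.
Collecting: common zeros = {(4, 4)}, so the count is 1.
Comparison with the Bézout bound: 1 ≤ 1 = deg(f)·deg(g), as expected for curves with no common component (the bound is attained).


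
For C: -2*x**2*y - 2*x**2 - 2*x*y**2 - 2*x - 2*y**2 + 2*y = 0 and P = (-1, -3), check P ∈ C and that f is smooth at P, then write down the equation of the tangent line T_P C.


Tangent line at P: -28*x - 28 = 0.

Step 1: f(-1, -3) = 0, so P lies on C.
Step 2: partial derivatives
  f_x(x, y) = -4*x*y - 4*x - 2*y**2 - 2, f_y(x, y) = -2*x**2 - 4*x*y - 4*y + 2.
  f_x(P) = -28, f_y(P) = 0 (gradient nonzero, so P is smooth).
Step 3: tangent line at P: -28·(x − -1) + 0·(y − -3) = 0.
Expanding: -28*x - 28 = 0.


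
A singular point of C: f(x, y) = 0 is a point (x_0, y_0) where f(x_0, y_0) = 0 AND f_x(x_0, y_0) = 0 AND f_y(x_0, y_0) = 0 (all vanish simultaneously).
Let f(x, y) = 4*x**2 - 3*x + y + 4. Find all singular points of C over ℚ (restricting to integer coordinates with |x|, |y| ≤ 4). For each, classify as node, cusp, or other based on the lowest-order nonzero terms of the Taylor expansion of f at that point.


No singular points in the scanned grid; C is smooth there.

Compute partial derivatives:
  f_x = 8*x - 3.
  f_y = 1.
f_y = 1 is a nonzero constant, so f_y never vanishes: no point (x, y) can satisfy f = f_x = f_y = 0. In particular no (x, y) ∈ {−4, ..., 4}² is singular; the curve is smooth.


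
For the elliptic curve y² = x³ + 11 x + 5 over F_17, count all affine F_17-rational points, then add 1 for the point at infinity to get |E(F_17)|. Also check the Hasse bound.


Affine points = {(1, 0), (2, 1), (2, 16), (5, 7), (5, 10), (6, 7), (6, 10), (7, 0), (9, 0), (13, 4), (13, 13), (14, 8), (14, 9), (15, 3), (15, 14)}; affine count = 15; |E(F_17)| = 16.

Discriminant check: Δ ∝ 4a³ + 27b² = 4·11³ + 27·5² = 4·1331 + 27·25 ≡ 15 (mod 17). Nonzero ⇒ E is nonsingular.
For each x ∈ F_17, compute rhs = x³ + 11·x + 5 mod 17, then count y ∈ F_17 with y² ≡ rhs.
  x = 0: rhs = 5, matching y values: none (0 points).
  x = 1: rhs = 0, matching y values: 0 (1 points).
  x = 2: rhs = 1, matching y values: 1, 16 (2 points).
  x = 3: rhs = 14, matching y values: none (0 points).
  x = 4: rhs = 11, matching y values: none (0 points).
  x = 5: rhs = 15, matching y values: 7, 10 (2 points).
  x = 6: rhs = 15, matching y values: 7, 10 (2 points).
  x = 7: rhs = 0, matching y values: 0 (1 points).
  x = 8: rhs = 10, matching y values: none (0 points).
  x = 9: rhs = 0, matching y values: 0 (1 points).
  x = 10: rhs = 10, matching y values: none (0 points).
  x = 11: rhs = 12, matching y values: none (0 points).
  x = 12: rhs = 12, matching y values: none (0 points).
  x = 13: rhs = 16, matching y values: 4, 13 (2 points).
  x = 14: rhs = 13, matching y values: 8, 9 (2 points).
  x = 15: rhs = 9, matching y values: 3, 14 (2 points).
  x = 16: rhs = 10, matching y values: none (0 points).
Total affine count: 15.
Full point count |E(F_17)| = 15 + 1 = 16.
Hasse bound: |16 − (17+1)| = |-2| = 2 ≤ 2√17 ≈ 8.2462 ✓.


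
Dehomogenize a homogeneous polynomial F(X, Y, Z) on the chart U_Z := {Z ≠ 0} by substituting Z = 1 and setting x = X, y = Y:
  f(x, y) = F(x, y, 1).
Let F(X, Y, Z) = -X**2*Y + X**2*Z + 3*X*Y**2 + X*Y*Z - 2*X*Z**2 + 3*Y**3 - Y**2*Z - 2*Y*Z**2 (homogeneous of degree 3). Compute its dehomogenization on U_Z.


f(x, y) = -x**2*y + x**2 + 3*x*y**2 + x*y - 2*x + 3*y**3 - y**2 - 2*y

On U_Z we set Z = 1. Each monomial c·X^i·Y^j·Z^k in F becomes c·x^i·y^j·1^k = c·x^i·y^j.
Substituting Z = 1: F(X, Y, 1) = -x**2*y + x**2 + 3*x*y**2 + x*y - 2*x + 3*y**3 - y**2 - 2*y.
Note: deg(f) ≤ deg(F) = 3; strict inequality happens when F is divisible by Z (lost terms).


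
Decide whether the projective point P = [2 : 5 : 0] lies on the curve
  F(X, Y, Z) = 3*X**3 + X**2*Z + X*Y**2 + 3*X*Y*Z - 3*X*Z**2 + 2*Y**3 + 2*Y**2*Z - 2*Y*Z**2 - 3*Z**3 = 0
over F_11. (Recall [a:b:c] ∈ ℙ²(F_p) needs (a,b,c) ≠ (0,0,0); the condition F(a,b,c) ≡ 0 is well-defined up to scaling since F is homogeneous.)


F(2,5,0) ≡ 5 (mod 11); P is NOT on the curve.

Evaluate F(2, 5, 0) term-by-term (mod 11).
  3*X**3 ↦ 3·8·1·1 = 24
  X**2*Z ↦ 1·4·1·0 = 0
  X*Y**2 ↦ 1·2·25·1 = 50
  3*X*Y*Z ↦ 3·2·5·0 = 0
  -3*X*Z**2 ↦ -3·2·1·0 = 0
  2*Y**3 ↦ 2·1·125·1 = 250
  2*Y**2*Z ↦ 2·1·25·0 = 0
  -2*Y*Z**2 ↦ -2·1·5·0 = 0
  -3*Z**3 ↦ -3·1·1·0 = 0
Sum: F(2, 5, 0) = (24) + (0) + (50) + (0) + (0) + (250) + (0) + (0) + (0) = 324.
Reducing mod 11: 324 ≡ 5 (mod 11).
Since F(a, b, c) ≡ 5 ≠ 0 (mod 11), P does NOT lie on the curve.


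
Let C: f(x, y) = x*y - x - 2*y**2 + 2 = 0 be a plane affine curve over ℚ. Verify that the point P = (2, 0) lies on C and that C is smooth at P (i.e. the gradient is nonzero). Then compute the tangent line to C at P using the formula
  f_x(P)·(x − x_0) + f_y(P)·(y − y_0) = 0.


Tangent line at P: -x + 2*y + 2 = 0.

Step 1: f(2, 0) = 0, so P lies on C.
Step 2: partial derivatives
  f_x(x, y) = y - 1, f_y(x, y) = x - 4*y.
  f_x(P) = -1, f_y(P) = 2 (gradient nonzero, so P is smooth).
Step 3: tangent line at P: -1·(x − 2) + 2·(y − 0) = 0.
Expanding: -x + 2*y + 2 = 0.


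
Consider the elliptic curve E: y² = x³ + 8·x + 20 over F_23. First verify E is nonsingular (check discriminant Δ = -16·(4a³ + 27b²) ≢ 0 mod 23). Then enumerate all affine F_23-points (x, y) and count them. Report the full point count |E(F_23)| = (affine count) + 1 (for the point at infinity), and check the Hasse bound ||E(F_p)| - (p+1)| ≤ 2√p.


Affine points = {(1, 11), (1, 12), (3, 5), (3, 18), (4, 1), (4, 22), (5, 1), (5, 22), (6, 10), (6, 13), (9, 4), (9, 19), (11, 6), (11, 17), (12, 2), (12, 21), (14, 1), (14, 22), (16, 9), (16, 14), (17, 3), (17, 20), (18, 4), (18, 19), (19, 4), (19, 19)}; affine count = 26; |E(F_23)| = 27.

Discriminant check: Δ ∝ 4a³ + 27b² = 4·8³ + 27·20² = 4·512 + 27·400 ≡ 14 (mod 23). Nonzero ⇒ E is nonsingular.
For each x ∈ F_23, compute rhs = x³ + 8·x + 20 mod 23, then count y ∈ F_23 with y² ≡ rhs.
  x = 0: rhs = 20, matching y values: none (0 points).
  x = 1: rhs = 6, matching y values: 11, 12 (2 points).
  x = 2: rhs = 21, matching y values: none (0 points).
  x = 3: rhs = 2, matching y values: 5, 18 (2 points).
  x = 4: rhs = 1, matching y values: 1, 22 (2 points).
  x = 5: rhs = 1, matching y values: 1, 22 (2 points).
  x = 6: rhs = 8, matching y values: 10, 13 (2 points).
  x = 7: rhs = 5, matching y values: none (0 points).
  x = 8: rhs = 21, matching y values: none (0 points).
  x = 9: rhs = 16, matching y values: 4, 19 (2 points).
  x = 10: rhs = 19, matching y values: none (0 points).
  x = 11: rhs = 13, matching y values: 6, 17 (2 points).
  x = 12: rhs = 4, matching y values: 2, 21 (2 points).
  x = 13: rhs = 21, matching y values: none (0 points).
  x = 14: rhs = 1, matching y values: 1, 22 (2 points).
  x = 15: rhs = 19, matching y values: none (0 points).
  x = 16: rhs = 12, matching y values: 9, 14 (2 points).
  x = 17: rhs = 9, matching y values: 3, 20 (2 points).
  x = 18: rhs = 16, matching y values: 4, 19 (2 points).
  x = 19: rhs = 16, matching y values: 4, 19 (2 points).
  x = 20: rhs = 15, matching y values: none (0 points).
  x = 21: rhs = 19, matching y values: none (0 points).
  x = 22: rhs = 11, matching y values: none (0 points).
Total affine count: 26.
Full point count |E(F_23)| = 26 + 1 = 27.
Hasse bound: |27 − (23+1)| = |3| = 3 ≤ 2√23 ≈ 9.5917 ✓.


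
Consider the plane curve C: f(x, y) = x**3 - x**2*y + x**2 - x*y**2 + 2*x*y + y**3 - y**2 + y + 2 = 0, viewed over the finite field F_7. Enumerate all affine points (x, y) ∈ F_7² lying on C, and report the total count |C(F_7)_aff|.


Affine F_7-points: {(2, 0), (3, 6), (4, 2), (5, 1)}; count = 4.

For each of the 49 pairs (x, y) ∈ F_7², evaluate f(x, y) mod 7. Record the zeros.
  x = 0: [0↦2, 1↦3, 2↦1, 3↦2, 4↦5, 5↦2, 6↦6]  zeros at y ∈ ∅
  x = 1: [0↦4, 1↦5, 2↦1, 3↦5, 4↦2, 5↦5, 6↦6]  zeros at y ∈ ∅
  x = 2: [0↦0, 1↦6, 2↦5, 3↦3, 4↦6, 5↦6, 6↦2]  zeros at y ∈ {0}
  x = 3: [0↦3, 1↦5, 2↦5, 3↦2, 4↦2, 5↦4, 6↦0]  zeros at y ∈ {6}
  x = 4: [0↦5, 1↦1, 2↦0, 3↦1, 4↦3, 5↦5, 6↦6]  zeros at y ∈ {2}
  x = 5: [0↦5, 1↦0, 2↦3, 3↦6, 4↦1, 5↦1, 6↦5]  zeros at y ∈ {1}
  x = 6: [0↦2, 1↦1, 2↦6, 3↦2, 4↦2, 5↦5, 6↦3]  zeros at y ∈ ∅
Collecting zeros: affine points = {(2, 0), (3, 6), (4, 2), (5, 1)}.
Total count |C(F_7)_aff| = 4.


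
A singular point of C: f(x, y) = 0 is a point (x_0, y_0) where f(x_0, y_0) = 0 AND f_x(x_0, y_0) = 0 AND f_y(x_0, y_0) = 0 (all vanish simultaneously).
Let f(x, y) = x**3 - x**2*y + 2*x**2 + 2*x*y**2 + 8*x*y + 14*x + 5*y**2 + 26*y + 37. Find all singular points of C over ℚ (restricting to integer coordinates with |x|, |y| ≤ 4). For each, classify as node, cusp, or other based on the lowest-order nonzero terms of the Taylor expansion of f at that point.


Singular points: {(-2, -3)}; classification: node.

Compute partial derivatives:
  f_x = 3*x**2 - 2*x*y + 4*x + 2*y**2 + 8*y + 14.
  f_y = -x**2 + 4*x*y + 8*x + 10*y + 26.
Scan x_0 ∈ {−4, ..., 4}. For each x_0, f_y(x_0, y) is a polynomial in y; find its integer roots y ∈ {−4, ..., 4}, then test f_x and f at those candidates.
  x = -4: f_y(-4, y) = -6*y - 22; no integer root y with |y| ≤ 4.
  x = -3: f_y(-3, y) = -2*y - 7; no integer root y with |y| ≤ 4.
  x = -2: f_y(-2, y) = 2*y + 6; vanishes at y ∈ {-3}. (-2, -3): f_x = 0, f = 0 — SINGULAR.
  x = -1: f_y(-1, y) = 6*y + 17; no integer root y with |y| ≤ 4.
  x = 0: f_y(0, y) = 10*y + 26; no integer root y with |y| ≤ 4.
  x = 1: f_y(1, y) = 14*y + 33; no integer root y with |y| ≤ 4.
  x = 2: f_y(2, y) = 18*y + 38; no integer root y with |y| ≤ 4.
  x = 3: f_y(3, y) = 22*y + 41; no integer root y with |y| ≤ 4.
  x = 4: f_y(4, y) = 26*y + 42; no integer root y with |y| ≤ 4.
Only singular point on the grid: (-2, -3).
Classify: substitute x = -2 + u, y = -3 + v and expand: f = u**3 - u**2*v - u**2 + 2*u*v**2 + v**2.
No constant or linear terms (consistent with a singular point). Quadratic part: -u**2 + v**2. Cubic part: u**3 - u**2*v + 2*u*v**2.
The quadratic part v**2 - u**2 = (v − u)(v + u) splits into two distinct linear factors, so there are two distinct tangent lines y − -3 = ±(x − -2) — this is a node (ordinary double point).
Classification: node.


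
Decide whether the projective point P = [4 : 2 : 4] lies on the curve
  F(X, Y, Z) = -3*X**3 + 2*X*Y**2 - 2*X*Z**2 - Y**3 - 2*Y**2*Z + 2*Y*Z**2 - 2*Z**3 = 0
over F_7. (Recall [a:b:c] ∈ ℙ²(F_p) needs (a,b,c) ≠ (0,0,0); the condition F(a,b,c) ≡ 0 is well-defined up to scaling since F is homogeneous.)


F(4,2,4) ≡ 0 (mod 7); P is on the curve.

Evaluate F(4, 2, 4) term-by-term (mod 7).
  -3*X**3 ↦ -3·64·1·1 = -192
  2*X*Y**2 ↦ 2·4·4·1 = 32
  -2*X*Z**2 ↦ -2·4·1·16 = -128
  -Y**3 ↦ -1·1·8·1 = -8
  -2*Y**2*Z ↦ -2·1·4·4 = -32
  2*Y*Z**2 ↦ 2·1·2·16 = 64
  -2*Z**3 ↦ -2·1·1·64 = -128
Sum: F(4, 2, 4) = (-192) + (32) + (-128) + (-8) + (-32) + (64) + (-128) = -392.
Reducing mod 7: -392 ≡ 0 (mod 7).
Since F(a, b, c) ≡ 0 (mod 7), P lies on the curve.


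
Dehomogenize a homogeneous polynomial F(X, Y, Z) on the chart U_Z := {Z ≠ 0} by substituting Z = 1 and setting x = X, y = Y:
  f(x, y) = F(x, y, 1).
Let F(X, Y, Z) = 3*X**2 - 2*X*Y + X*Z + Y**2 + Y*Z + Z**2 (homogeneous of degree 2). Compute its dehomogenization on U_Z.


f(x, y) = 3*x**2 - 2*x*y + x + y**2 + y + 1

On U_Z we set Z = 1. Each monomial c·X^i·Y^j·Z^k in F becomes c·x^i·y^j·1^k = c·x^i·y^j.
Substituting Z = 1: F(X, Y, 1) = 3*x**2 - 2*x*y + x + y**2 + y + 1.
Note: deg(f) ≤ deg(F) = 2; strict inequality happens when F is divisible by Z (lost terms).


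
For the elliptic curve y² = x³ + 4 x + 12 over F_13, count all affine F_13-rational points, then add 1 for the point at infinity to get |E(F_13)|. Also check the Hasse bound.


Affine points = {(0, 5), (0, 8), (1, 2), (1, 11), (3, 5), (3, 8), (4, 1), (4, 12), (5, 1), (5, 12), (8, 6), (8, 7), (9, 6), (9, 7), (10, 5), (10, 8), (11, 3), (11, 10)}; affine count = 18; |E(F_13)| = 19.

Discriminant check: Δ ∝ 4a³ + 27b² = 4·4³ + 27·12² = 4·64 + 27·144 ≡ 10 (mod 13). Nonzero ⇒ E is nonsingular.
For each x ∈ F_13, compute rhs = x³ + 4·x + 12 mod 13, then count y ∈ F_13 with y² ≡ rhs.
  x = 0: rhs = 12, matching y values: 5, 8 (2 points).
  x = 1: rhs = 4, matching y values: 2, 11 (2 points).
  x = 2: rhs = 2, matching y values: none (0 points).
  x = 3: rhs = 12, matching y values: 5, 8 (2 points).
  x = 4: rhs = 1, matching y values: 1, 12 (2 points).
  x = 5: rhs = 1, matching y values: 1, 12 (2 points).
  x = 6: rhs = 5, matching y values: none (0 points).
  x = 7: rhs = 6, matching y values: none (0 points).
  x = 8: rhs = 10, matching y values: 6, 7 (2 points).
  x = 9: rhs = 10, matching y values: 6, 7 (2 points).
  x = 10: rhs = 12, matching y values: 5, 8 (2 points).
  x = 11: rhs = 9, matching y values: 3, 10 (2 points).
  x = 12: rhs = 7, matching y values: none (0 points).
Total affine count: 18.
Full point count |E(F_13)| = 18 + 1 = 19.
Hasse bound: |19 − (13+1)| = |5| = 5 ≤ 2√13 ≈ 7.2111 ✓.


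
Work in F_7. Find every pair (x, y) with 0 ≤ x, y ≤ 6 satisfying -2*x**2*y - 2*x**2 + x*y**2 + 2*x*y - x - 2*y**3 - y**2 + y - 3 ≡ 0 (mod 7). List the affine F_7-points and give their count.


Affine F_7-points: {(0, 2), (0, 3), (0, 5), (1, 1), (2, 6), (3, 1), (4, 5)}; count = 7.

For each of the 49 pairs (x, y) ∈ F_7², evaluate f(x, y) mod 7. Record the zeros.
  x = 0: [0↦4, 1↦2, 2↦0, 3↦0, 4↦4, 5↦0, 6↦4]  zeros at y ∈ {2, 3, 5}
  x = 1: [0↦1, 1↦0, 2↦1, 3↦6, 4↦3, 5↦1, 6↦2]  zeros at y ∈ {1}
  x = 2: [0↦1, 1↦4, 2↦4, 3↦3, 4↦3, 5↦6, 6↦0]  zeros at y ∈ {6}
  x = 3: [0↦4, 1↦0, 2↦2, 3↦5, 4↦4, 5↦1, 6↦5]  zeros at y ∈ {1}
  x = 4: [0↦3, 1↦2, 2↦2, 3↦5, 4↦6, 5↦0, 6↦3]  zeros at y ∈ {5}
  x = 5: [0↦5, 1↦3, 2↦4, 3↦3, 4↦2, 5↦3, 6↦1]  zeros at y ∈ ∅
  x = 6: [0↦3, 1↦3, 2↦1, 3↦6, 4↦6, 5↦3, 6↦6]  zeros at y ∈ ∅
Collecting zeros: affine points = {(0, 2), (0, 3), (0, 5), (1, 1), (2, 6), (3, 1), (4, 5)}.
Total count |C(F_7)_aff| = 7.


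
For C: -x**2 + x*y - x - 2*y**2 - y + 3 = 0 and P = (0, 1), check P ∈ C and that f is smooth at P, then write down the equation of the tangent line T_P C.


Tangent line at P: 5 - 5*y = 0.

Step 1: f(0, 1) = 0, so P lies on C.
Step 2: partial derivatives
  f_x(x, y) = -2*x + y - 1, f_y(x, y) = x - 4*y - 1.
  f_x(P) = 0, f_y(P) = -5 (gradient nonzero, so P is smooth).
Step 3: tangent line at P: 0·(x − 0) + -5·(y − 1) = 0.
Expanding: 5 - 5*y = 0.


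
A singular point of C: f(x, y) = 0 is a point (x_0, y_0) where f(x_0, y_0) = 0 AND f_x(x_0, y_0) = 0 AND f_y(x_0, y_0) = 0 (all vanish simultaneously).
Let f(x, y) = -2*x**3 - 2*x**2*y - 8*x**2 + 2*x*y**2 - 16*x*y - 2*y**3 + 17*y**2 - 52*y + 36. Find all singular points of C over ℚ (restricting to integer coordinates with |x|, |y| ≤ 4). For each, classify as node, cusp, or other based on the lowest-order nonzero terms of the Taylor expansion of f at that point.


Singular points: {(-2, 2)}; classification: cusp.

Compute partial derivatives:
  f_x = -6*x**2 - 4*x*y - 16*x + 2*y**2 - 16*y.
  f_y = -2*x**2 + 4*x*y - 16*x - 6*y**2 + 34*y - 52.
Scan x_0 ∈ {−4, ..., 4}. For each x_0, f_y(x_0, y) is a polynomial in y; find its integer roots y ∈ {−4, ..., 4}, then test f_x and f at those candidates.
  x = -4: f_y(-4, y) = -6*y**2 + 18*y - 20; no integer root y with |y| ≤ 4.
  x = -3: f_y(-3, y) = -6*y**2 + 22*y - 22; no integer root y with |y| ≤ 4.
  x = -2: f_y(-2, y) = -6*y**2 + 26*y - 28; vanishes at y ∈ {2}. (-2, 2): f_x = 0, f = 0 — SINGULAR.
  x = -1: f_y(-1, y) = -6*y**2 + 30*y - 38; no integer root y with |y| ≤ 4.
  x = 0: f_y(0, y) = -6*y**2 + 34*y - 52; no integer root y with |y| ≤ 4.
  x = 1: f_y(1, y) = -6*y**2 + 38*y - 70; no integer root y with |y| ≤ 4.
  x = 2: f_y(2, y) = -6*y**2 + 42*y - 92; no integer root y with |y| ≤ 4.
  x = 3: f_y(3, y) = -6*y**2 + 46*y - 118; no integer root y with |y| ≤ 4.
  x = 4: f_y(4, y) = -6*y**2 + 50*y - 148; no integer root y with |y| ≤ 4.
Only singular point on the grid: (-2, 2).
Classify: substitute x = -2 + u, y = 2 + v and expand: f = -2*u**3 - 2*u**2*v + 2*u*v**2 - 2*v**3 + v**2.
No constant or linear terms (consistent with a singular point). Quadratic part: v**2. Cubic part: -2*u**3 - 2*u**2*v + 2*u*v**2 - 2*v**3.
The quadratic part v**2 is a perfect square, so there is a single (double) tangent line v = 0, i.e. y = 2. Restricting the cubic part to that line (v = 0) leaves -2*u**3 ≠ 0, so f is not divisible by v and the branch is v² ≈ 2*u**3 to lowest order — this is a cusp.
Classification: cusp.


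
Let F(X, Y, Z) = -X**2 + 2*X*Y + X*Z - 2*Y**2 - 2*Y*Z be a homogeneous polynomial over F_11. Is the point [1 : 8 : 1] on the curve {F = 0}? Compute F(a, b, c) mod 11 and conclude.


F(1,8,1) ≡ 4 (mod 11); P is NOT on the curve.

Evaluate F(1, 8, 1) term-by-term (mod 11).
  -X**2 ↦ -1·1·1·1 = -1
  2*X*Y ↦ 2·1·8·1 = 16
  X*Z ↦ 1·1·1·1 = 1
  -2*Y**2 ↦ -2·1·64·1 = -128
  -2*Y*Z ↦ -2·1·8·1 = -16
Sum: F(1, 8, 1) = (-1) + (16) + (1) + (-128) + (-16) = -128.
Reducing mod 11: -128 ≡ 4 (mod 11).
Since F(a, b, c) ≡ 4 ≠ 0 (mod 11), P does NOT lie on the curve.


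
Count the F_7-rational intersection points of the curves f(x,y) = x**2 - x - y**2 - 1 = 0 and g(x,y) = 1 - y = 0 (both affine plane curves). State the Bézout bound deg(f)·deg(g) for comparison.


Common zeros: {(2, 1), (6, 1)}; count = 2; Bézout bound = 2.

deg(f) = 2, deg(g) = 1, so Bézout bound = 2.
Scan x ∈ F_7. For each x, list the y ∈ F_7 with f(x, y) ≡ 0 and those with g(x, y) ≡ 0 (mod 7); the common zeros in that column are the intersection.
  x = 0: f ≡ 0 at y ∈ ∅; g ≡ 0 at y ∈ {1}; common: ∅.
  x = 1: f ≡ 0 at y ∈ ∅; g ≡ 0 at y ∈ {1}; common: ∅.
  x = 2: f ≡ 0 at y ∈ {1, 6}; g ≡ 0 at y ∈ {1}; common: {1}.
  x = 3: f ≡ 0 at y ∈ ∅; g ≡ 0 at y ∈ {1}; common: ∅.
  x = 4: f ≡ 0 at y ∈ {2, 5}; g ≡ 0 at y ∈ {1}; common: ∅.
  x = 5: f ≡ 0 at y ∈ ∅; g ≡ 0 at y ∈ {1}; common: ∅.
  x = 6: f ≡ 0 at y ∈ {1, 6}; g ≡ 0 at y ∈ {1}; common: {1}.
Collecting: common zeros = {(2, 1), (6, 1)}, so the count is 2.
Comparison with the Bézout bound: 2 ≤ 2 = deg(f)·deg(g), as expected for curves with no common component (the bound is attained).


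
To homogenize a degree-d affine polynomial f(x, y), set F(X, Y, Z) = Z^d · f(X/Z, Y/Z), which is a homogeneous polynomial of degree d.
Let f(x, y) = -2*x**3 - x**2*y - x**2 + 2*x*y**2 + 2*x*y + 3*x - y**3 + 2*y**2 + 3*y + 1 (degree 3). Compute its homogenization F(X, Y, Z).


F(X, Y, Z) = -2*X**3 - X**2*Y - X**2*Z + 2*X*Y**2 + 2*X*Y*Z + 3*X*Z**2 - Y**3 + 2*Y**2*Z + 3*Y*Z**2 + Z**3

deg(f) = 3.
Substitute x = X/Z, y = Y/Z into f, then multiply by Z^3.
  monomial -2·x^3·y^0 ↦ -2·X^3·Y^0·Z^0.
  monomial -1·x^2·y^1 ↦ -1·X^2·Y^1·Z^0.
  monomial -1·x^2·y^0 ↦ -1·X^2·Y^0·Z^1.
  monomial 2·x^1·y^2 ↦ 2·X^1·Y^2·Z^0.
  monomial 2·x^1·y^1 ↦ 2·X^1·Y^1·Z^1.
  monomial 3·x^1·y^0 ↦ 3·X^1·Y^0·Z^2.
  monomial -1·x^0·y^3 ↦ -1·X^0·Y^3·Z^0.
  monomial 2·x^0·y^2 ↦ 2·X^0·Y^2·Z^1.
  monomial 3·x^0·y^1 ↦ 3·X^0·Y^1·Z^2.
  monomial 1·x^0·y^0 ↦ 1·X^0·Y^0·Z^3.
Collecting: F(X, Y, Z) = -2*X**3 - X**2*Y - X**2*Z + 2*X*Y**2 + 2*X*Y*Z + 3*X*Z**2 - Y**3 + 2*Y**2*Z + 3*Y*Z**2 + Z**3.


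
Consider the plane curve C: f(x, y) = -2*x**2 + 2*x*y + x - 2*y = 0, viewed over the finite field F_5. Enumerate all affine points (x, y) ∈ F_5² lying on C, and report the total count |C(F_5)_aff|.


Affine F_5-points: {(0, 0), (2, 3), (3, 0), (4, 3)}; count = 4.

For each of the 25 pairs (x, y) ∈ F_5², evaluate f(x, y) mod 5. Record the zeros.
  x = 0: [0↦0, 1↦3, 2↦1, 3↦4, 4↦2]  zeros at y ∈ {0}
  x = 1: [0↦4, 1↦4, 2↦4, 3↦4, 4↦4]  zeros at y ∈ ∅
  x = 2: [0↦4, 1↦1, 2↦3, 3↦0, 4↦2]  zeros at y ∈ {3}
  x = 3: [0↦0, 1↦4, 2↦3, 3↦2, 4↦1]  zeros at y ∈ {0}
  x = 4: [0↦2, 1↦3, 2↦4, 3↦0, 4↦1]  zeros at y ∈ {3}
Collecting zeros: affine points = {(0, 0), (2, 3), (3, 0), (4, 3)}.
Total count |C(F_5)_aff| = 4.


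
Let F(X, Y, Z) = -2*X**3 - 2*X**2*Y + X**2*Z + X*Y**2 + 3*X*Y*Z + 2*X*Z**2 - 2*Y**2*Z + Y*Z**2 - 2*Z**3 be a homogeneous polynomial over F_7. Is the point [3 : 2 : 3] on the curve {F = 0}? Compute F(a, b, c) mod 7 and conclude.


F(3,2,3) ≡ 4 (mod 7); P is NOT on the curve.

Evaluate F(3, 2, 3) term-by-term (mod 7).
  -2*X**3 ↦ -2·27·1·1 = -54
  -2*X**2*Y ↦ -2·9·2·1 = -36
  X**2*Z ↦ 1·9·1·3 = 27
  X*Y**2 ↦ 1·3·4·1 = 12
  3*X*Y*Z ↦ 3·3·2·3 = 54
  2*X*Z**2 ↦ 2·3·1·9 = 54
  -2*Y**2*Z ↦ -2·1·4·3 = -24
  Y*Z**2 ↦ 1·1·2·9 = 18
  -2*Z**3 ↦ -2·1·1·27 = -54
Sum: F(3, 2, 3) = (-54) + (-36) + (27) + (12) + (54) + (54) + (-24) + (18) + (-54) = -3.
Reducing mod 7: -3 ≡ 4 (mod 7).
Since F(a, b, c) ≡ 4 ≠ 0 (mod 7), P does NOT lie on the curve.


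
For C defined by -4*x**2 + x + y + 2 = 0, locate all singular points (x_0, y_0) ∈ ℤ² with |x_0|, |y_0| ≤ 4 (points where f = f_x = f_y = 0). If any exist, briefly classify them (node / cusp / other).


No singular points in the scanned grid; C is smooth there.

Compute partial derivatives:
  f_x = 1 - 8*x.
  f_y = 1.
f_y = 1 is a nonzero constant, so f_y never vanishes: no point (x, y) can satisfy f = f_x = f_y = 0. In particular no (x, y) ∈ {−4, ..., 4}² is singular; the curve is smooth.


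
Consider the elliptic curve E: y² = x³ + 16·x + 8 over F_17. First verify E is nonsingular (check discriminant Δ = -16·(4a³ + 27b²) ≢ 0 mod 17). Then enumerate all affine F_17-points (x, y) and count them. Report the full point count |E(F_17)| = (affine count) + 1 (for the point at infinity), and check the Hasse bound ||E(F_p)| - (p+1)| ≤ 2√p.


Affine points = {(0, 5), (0, 12), (1, 5), (1, 12), (3, 7), (3, 10), (4, 0), (5, 3), (5, 14), (7, 2), (7, 15), (8, 6), (8, 11), (11, 6), (11, 11), (13, 4), (13, 13), (14, 1), (14, 16), (15, 6), (15, 11), (16, 5), (16, 12)}; affine count = 23; |E(F_17)| = 24.

Discriminant check: Δ ∝ 4a³ + 27b² = 4·16³ + 27·8² = 4·4096 + 27·64 ≡ 7 (mod 17). Nonzero ⇒ E is nonsingular.
For each x ∈ F_17, compute rhs = x³ + 16·x + 8 mod 17, then count y ∈ F_17 with y² ≡ rhs.
  x = 0: rhs = 8, matching y values: 5, 12 (2 points).
  x = 1: rhs = 8, matching y values: 5, 12 (2 points).
  x = 2: rhs = 14, matching y values: none (0 points).
  x = 3: rhs = 15, matching y values: 7, 10 (2 points).
  x = 4: rhs = 0, matching y values: 0 (1 points).
  x = 5: rhs = 9, matching y values: 3, 14 (2 points).
  x = 6: rhs = 14, matching y values: none (0 points).
  x = 7: rhs = 4, matching y values: 2, 15 (2 points).
  x = 8: rhs = 2, matching y values: 6, 11 (2 points).
  x = 9: rhs = 14, matching y values: none (0 points).
  x = 10: rhs = 12, matching y values: none (0 points).
  x = 11: rhs = 2, matching y values: 6, 11 (2 points).
  x = 12: rhs = 7, matching y values: none (0 points).
  x = 13: rhs = 16, matching y values: 4, 13 (2 points).
  x = 14: rhs = 1, matching y values: 1, 16 (2 points).
  x = 15: rhs = 2, matching y values: 6, 11 (2 points).
  x = 16: rhs = 8, matching y values: 5, 12 (2 points).
Total affine count: 23.
Full point count |E(F_17)| = 23 + 1 = 24.
Hasse bound: |24 − (17+1)| = |6| = 6 ≤ 2√17 ≈ 8.2462 ✓.


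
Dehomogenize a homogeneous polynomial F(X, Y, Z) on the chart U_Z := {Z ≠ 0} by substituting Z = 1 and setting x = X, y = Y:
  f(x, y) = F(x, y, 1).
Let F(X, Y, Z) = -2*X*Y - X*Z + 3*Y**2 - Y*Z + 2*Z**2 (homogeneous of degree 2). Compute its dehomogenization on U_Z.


f(x, y) = -2*x*y - x + 3*y**2 - y + 2

On U_Z we set Z = 1. Each monomial c·X^i·Y^j·Z^k in F becomes c·x^i·y^j·1^k = c·x^i·y^j.
Substituting Z = 1: F(X, Y, 1) = -2*x*y - x + 3*y**2 - y + 2.
Note: deg(f) ≤ deg(F) = 2; strict inequality happens when F is divisible by Z (lost terms).


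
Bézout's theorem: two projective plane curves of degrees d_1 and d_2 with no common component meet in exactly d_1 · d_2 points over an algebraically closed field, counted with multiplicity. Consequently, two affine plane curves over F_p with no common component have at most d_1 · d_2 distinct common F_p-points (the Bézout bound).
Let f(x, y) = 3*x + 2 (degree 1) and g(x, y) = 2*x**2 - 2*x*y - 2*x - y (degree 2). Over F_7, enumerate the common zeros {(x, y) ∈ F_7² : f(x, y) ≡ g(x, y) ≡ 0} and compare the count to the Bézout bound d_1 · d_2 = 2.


Common zeros: {(4, 5)}; count = 1; Bézout bound = 2.

deg(f) = 1, deg(g) = 2, so Bézout bound = 2.
Scan x ∈ F_7. For each x, list the y ∈ F_7 with f(x, y) ≡ 0 and those with g(x, y) ≡ 0 (mod 7); the common zeros in that column are the intersection.
  x = 0: f ≡ 0 at y ∈ ∅; g ≡ 0 at y ∈ {0}; common: ∅.
  x = 1: f ≡ 0 at y ∈ ∅; g ≡ 0 at y ∈ {0}; common: ∅.
  x = 2: f ≡ 0 at y ∈ ∅; g ≡ 0 at y ∈ {5}; common: ∅.
  x = 3: f ≡ 0 at y ∈ ∅; g ≡ 0 at y ∈ ∅; common: ∅.
  x = 4: f ≡ 0 at y ∈ {0, 1, 2, 3, 4, 5, 6}; g ≡ 0 at y ∈ {5}; common: {5}.
  x = 5: f ≡ 0 at y ∈ ∅; g ≡ 0 at y ∈ {3}; common: ∅.
  x = 6: f ≡ 0 at y ∈ ∅; g ≡ 0 at y ∈ {3}; common: ∅.
Collecting: common zeros = {(4, 5)}, so the count is 1.
Comparison with the Bézout bound: 1 ≤ 2 = deg(f)·deg(g), as expected for curves with no common component (the affine F_7-count falls short of the bound because intersections may lie at infinity, over extension fields, or carry multiplicity).


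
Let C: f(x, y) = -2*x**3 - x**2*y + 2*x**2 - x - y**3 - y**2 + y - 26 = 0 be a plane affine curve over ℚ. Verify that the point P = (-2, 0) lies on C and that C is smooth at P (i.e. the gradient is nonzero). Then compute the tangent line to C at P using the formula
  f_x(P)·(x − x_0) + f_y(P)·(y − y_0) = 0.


Tangent line at P: -33*x - 3*y - 66 = 0.

Step 1: f(-2, 0) = 0, so P lies on C.
Step 2: partial derivatives
  f_x(x, y) = -6*x**2 - 2*x*y + 4*x - 1, f_y(x, y) = -x**2 - 3*y**2 - 2*y + 1.
  f_x(P) = -33, f_y(P) = -3 (gradient nonzero, so P is smooth).
Step 3: tangent line at P: -33·(x − -2) + -3·(y − 0) = 0.
Expanding: -33*x - 3*y - 66 = 0.


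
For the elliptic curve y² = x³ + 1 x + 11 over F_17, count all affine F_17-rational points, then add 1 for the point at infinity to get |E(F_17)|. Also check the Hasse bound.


Affine points = {(1, 8), (1, 9), (2, 2), (2, 15), (7, 2), (7, 15), (8, 2), (8, 15), (9, 1), (9, 16), (10, 1), (10, 16), (12, 0), (14, 7), (14, 10), (15, 1), (15, 16), (16, 3), (16, 14)}; affine count = 19; |E(F_17)| = 20.

Discriminant check: Δ ∝ 4a³ + 27b² = 4·1³ + 27·11² = 4·1 + 27·121 ≡ 7 (mod 17). Nonzero ⇒ E is nonsingular.
For each x ∈ F_17, compute rhs = x³ + 1·x + 11 mod 17, then count y ∈ F_17 with y² ≡ rhs.
  x = 0: rhs = 11, matching y values: none (0 points).
  x = 1: rhs = 13, matching y values: 8, 9 (2 points).
  x = 2: rhs = 4, matching y values: 2, 15 (2 points).
  x = 3: rhs = 7, matching y values: none (0 points).
  x = 4: rhs = 11, matching y values: none (0 points).
  x = 5: rhs = 5, matching y values: none (0 points).
  x = 6: rhs = 12, matching y values: none (0 points).
  x = 7: rhs = 4, matching y values: 2, 15 (2 points).
  x = 8: rhs = 4, matching y values: 2, 15 (2 points).
  x = 9: rhs = 1, matching y values: 1, 16 (2 points).
  x = 10: rhs = 1, matching y values: 1, 16 (2 points).
  x = 11: rhs = 10, matching y values: none (0 points).
  x = 12: rhs = 0, matching y values: 0 (1 points).
  x = 13: rhs = 11, matching y values: none (0 points).
  x = 14: rhs = 15, matching y values: 7, 10 (2 points).
  x = 15: rhs = 1, matching y values: 1, 16 (2 points).
  x = 16: rhs = 9, matching y values: 3, 14 (2 points).
Total affine count: 19.
Full point count |E(F_17)| = 19 + 1 = 20.
Hasse bound: |20 − (17+1)| = |2| = 2 ≤ 2√17 ≈ 8.2462 ✓.


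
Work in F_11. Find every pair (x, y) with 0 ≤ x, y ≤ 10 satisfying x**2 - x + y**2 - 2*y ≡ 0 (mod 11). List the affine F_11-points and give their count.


Affine F_11-points: {(0, 0), (0, 2), (1, 0), (1, 2), (4, 1), (5, 6), (5, 7), (6, 3), (6, 10), (7, 6), (7, 7), (8, 1)}; count = 12.

For each of the 121 pairs (x, y) ∈ F_11², evaluate f(x, y) mod 11. Record the zeros.
  x = 0: [0↦0, 1↦10, 2↦0, 3↦3, 4↦8, 5↦4, 6↦2, 7↦2, 8↦4, 9↦8, 10↦3]  zeros at y ∈ {0, 2}
  x = 1: [0↦0, 1↦10, 2↦0, 3↦3, 4↦8, 5↦4, 6↦2, 7↦2, 8↦4, 9↦8, 10↦3]  zeros at y ∈ {0, 2}
  x = 2: [0↦2, 1↦1, 2↦2, 3↦5, 4↦10, 5↦6, 6↦4, 7↦4, 8↦6, 9↦10, 10↦5]  zeros at y ∈ ∅
  x = 3: [0↦6, 1↦5, 2↦6, 3↦9, 4↦3, 5↦10, 6↦8, 7↦8, 8↦10, 9↦3, 10↦9]  zeros at y ∈ ∅
  x = 4: [0↦1, 1↦0, 2↦1, 3↦4, 4↦9, 5↦5, 6↦3, 7↦3, 8↦5, 9↦9, 10↦4]  zeros at y ∈ {1}
  x = 5: [0↦9, 1↦8, 2↦9, 3↦1, 4↦6, 5↦2, 6↦0, 7↦0, 8↦2, 9↦6, 10↦1]  zeros at y ∈ {6, 7}
  x = 6: [0↦8, 1↦7, 2↦8, 3↦0, 4↦5, 5↦1, 6↦10, 7↦10, 8↦1, 9↦5, 10↦0]  zeros at y ∈ {3, 10}
  x = 7: [0↦9, 1↦8, 2↦9, 3↦1, 4↦6, 5↦2, 6↦0, 7↦0, 8↦2, 9↦6, 10↦1]  zeros at y ∈ {6, 7}
  x = 8: [0↦1, 1↦0, 2↦1, 3↦4, 4↦9, 5↦5, 6↦3, 7↦3, 8↦5, 9↦9, 10↦4]  zeros at y ∈ {1}
  x = 9: [0↦6, 1↦5, 2↦6, 3↦9, 4↦3, 5↦10, 6↦8, 7↦8, 8↦10, 9↦3, 10↦9]  zeros at y ∈ ∅
  x = 10: [0↦2, 1↦1, 2↦2, 3↦5, 4↦10, 5↦6, 6↦4, 7↦4, 8↦6, 9↦10, 10↦5]  zeros at y ∈ ∅
Collecting zeros: affine points = {(0, 0), (0, 2), (1, 0), (1, 2), (4, 1), (5, 6), (5, 7), (6, 3), (6, 10), (7, 6), (7, 7), (8, 1)}.
Total count |C(F_11)_aff| = 12.


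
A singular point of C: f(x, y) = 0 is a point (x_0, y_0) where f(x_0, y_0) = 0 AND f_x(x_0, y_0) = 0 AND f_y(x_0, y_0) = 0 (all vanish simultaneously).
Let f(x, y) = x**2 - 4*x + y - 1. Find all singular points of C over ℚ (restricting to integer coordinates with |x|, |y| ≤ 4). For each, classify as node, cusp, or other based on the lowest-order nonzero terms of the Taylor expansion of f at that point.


No singular points in the scanned grid; C is smooth there.

Compute partial derivatives:
  f_x = 2*x - 4.
  f_y = 1.
f_y = 1 is a nonzero constant, so f_y never vanishes: no point (x, y) can satisfy f = f_x = f_y = 0. In particular no (x, y) ∈ {−4, ..., 4}² is singular; the curve is smooth.


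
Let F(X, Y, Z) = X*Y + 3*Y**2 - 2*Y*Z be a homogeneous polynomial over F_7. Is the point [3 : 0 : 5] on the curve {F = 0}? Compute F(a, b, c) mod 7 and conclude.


F(3,0,5) ≡ 0 (mod 7); P is on the curve.

Evaluate F(3, 0, 5) term-by-term (mod 7).
  X*Y ↦ 1·3·0·1 = 0
  3*Y**2 ↦ 3·1·0·1 = 0
  -2*Y*Z ↦ -2·1·0·5 = 0
Sum: F(3, 0, 5) = (0) + (0) + (0) = 0.
Reducing mod 7: 0 ≡ 0 (mod 7).
Since F(a, b, c) ≡ 0 (mod 7), P lies on the curve.


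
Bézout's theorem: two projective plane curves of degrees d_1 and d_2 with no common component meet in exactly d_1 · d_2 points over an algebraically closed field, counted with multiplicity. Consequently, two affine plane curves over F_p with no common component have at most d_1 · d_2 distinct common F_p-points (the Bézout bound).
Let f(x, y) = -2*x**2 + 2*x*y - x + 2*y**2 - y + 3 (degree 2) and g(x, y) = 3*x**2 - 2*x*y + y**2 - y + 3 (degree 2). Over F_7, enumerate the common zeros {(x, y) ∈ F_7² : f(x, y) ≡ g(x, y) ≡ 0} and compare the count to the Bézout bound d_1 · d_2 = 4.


Common zeros: ∅; count = 0; Bézout bound = 4.

deg(f) = 2, deg(g) = 2, so Bézout bound = 4.
Scan x ∈ F_7. For each x, list the y ∈ F_7 with f(x, y) ≡ 0 and those with g(x, y) ≡ 0 (mod 7); the common zeros in that column are the intersection.
  x = 0: f ≡ 0 at y ∈ ∅; g ≡ 0 at y ∈ ∅; common: ∅.
  x = 1: f ≡ 0 at y ∈ {0, 3}; g ≡ 0 at y ∈ ∅; common: ∅.
  x = 2: f ≡ 0 at y ∈ {0, 2}; g ≡ 0 at y ∈ {6}; common: ∅.
  x = 3: f ≡ 0 at y ∈ {2, 6}; g ≡ 0 at y ∈ ∅; common: ∅.
  x = 4: f ≡ 0 at y ∈ ∅; g ≡ 0 at y ∈ ∅; common: ∅.
  x = 5: f ≡ 0 at y ∈ {3}; g ≡ 0 at y ∈ ∅; common: ∅.
  x = 6: f ≡ 0 at y ∈ {6}; g ≡ 0 at y ∈ ∅; common: ∅.
Collecting: common zeros = ∅, so the count is 0.
Comparison with the Bézout bound: 0 ≤ 4 = deg(f)·deg(g), as expected for curves with no common component (the affine F_7-count falls short of the bound because intersections may lie at infinity, over extension fields, or carry multiplicity).


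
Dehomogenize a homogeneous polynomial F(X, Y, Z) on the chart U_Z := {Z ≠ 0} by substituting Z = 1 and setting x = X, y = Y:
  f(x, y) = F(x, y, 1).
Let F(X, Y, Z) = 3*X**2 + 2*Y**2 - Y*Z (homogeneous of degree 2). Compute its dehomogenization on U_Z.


f(x, y) = 3*x**2 + 2*y**2 - y

On U_Z we set Z = 1. Each monomial c·X^i·Y^j·Z^k in F becomes c·x^i·y^j·1^k = c·x^i·y^j.
Substituting Z = 1: F(X, Y, 1) = 3*x**2 + 2*y**2 - y.
Note: deg(f) ≤ deg(F) = 2; strict inequality happens when F is divisible by Z (lost terms).


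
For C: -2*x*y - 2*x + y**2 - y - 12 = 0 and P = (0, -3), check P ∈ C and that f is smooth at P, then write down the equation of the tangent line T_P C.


Tangent line at P: 4*x - 7*y - 21 = 0.

Step 1: f(0, -3) = 0, so P lies on C.
Step 2: partial derivatives
  f_x(x, y) = -2*y - 2, f_y(x, y) = -2*x + 2*y - 1.
  f_x(P) = 4, f_y(P) = -7 (gradient nonzero, so P is smooth).
Step 3: tangent line at P: 4·(x − 0) + -7·(y − -3) = 0.
Expanding: 4*x - 7*y - 21 = 0.


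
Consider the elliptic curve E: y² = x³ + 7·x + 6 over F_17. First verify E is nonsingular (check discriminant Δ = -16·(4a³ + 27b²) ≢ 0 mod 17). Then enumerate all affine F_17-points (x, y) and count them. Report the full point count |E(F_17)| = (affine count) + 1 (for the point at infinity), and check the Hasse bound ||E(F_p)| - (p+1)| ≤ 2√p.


Affine points = {(4, 8), (4, 9), (5, 8), (5, 9), (6, 3), (6, 14), (8, 8), (8, 9), (9, 4), (9, 13), (12, 4), (12, 13), (13, 4), (13, 13), (14, 3), (14, 14), (15, 1), (15, 16), (16, 7), (16, 10)}; affine count = 20; |E(F_17)| = 21.

Discriminant check: Δ ∝ 4a³ + 27b² = 4·7³ + 27·6² = 4·343 + 27·36 ≡ 15 (mod 17). Nonzero ⇒ E is nonsingular.
For each x ∈ F_17, compute rhs = x³ + 7·x + 6 mod 17, then count y ∈ F_17 with y² ≡ rhs.
  x = 0: rhs = 6, matching y values: none (0 points).
  x = 1: rhs = 14, matching y values: none (0 points).
  x = 2: rhs = 11, matching y values: none (0 points).
  x = 3: rhs = 3, matching y values: none (0 points).
  x = 4: rhs = 13, matching y values: 8, 9 (2 points).
  x = 5: rhs = 13, matching y values: 8, 9 (2 points).
  x = 6: rhs = 9, matching y values: 3, 14 (2 points).
  x = 7: rhs = 7, matching y values: none (0 points).
  x = 8: rhs = 13, matching y values: 8, 9 (2 points).
  x = 9: rhs = 16, matching y values: 4, 13 (2 points).
  x = 10: rhs = 5, matching y values: none (0 points).
  x = 11: rhs = 3, matching y values: none (0 points).
  x = 12: rhs = 16, matching y values: 4, 13 (2 points).
  x = 13: rhs = 16, matching y values: 4, 13 (2 points).
  x = 14: rhs = 9, matching y values: 3, 14 (2 points).
  x = 15: rhs = 1, matching y values: 1, 16 (2 points).
  x = 16: rhs = 15, matching y values: 7, 10 (2 points).
Total affine count: 20.
Full point count |E(F_17)| = 20 + 1 = 21.
Hasse bound: |21 − (17+1)| = |3| = 3 ≤ 2√17 ≈ 8.2462 ✓.


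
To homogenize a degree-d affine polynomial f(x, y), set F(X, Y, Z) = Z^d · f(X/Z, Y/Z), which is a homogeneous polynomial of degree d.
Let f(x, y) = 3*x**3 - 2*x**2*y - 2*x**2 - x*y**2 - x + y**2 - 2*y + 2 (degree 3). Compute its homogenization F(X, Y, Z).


F(X, Y, Z) = 3*X**3 - 2*X**2*Y - 2*X**2*Z - X*Y**2 - X*Z**2 + Y**2*Z - 2*Y*Z**2 + 2*Z**3

deg(f) = 3.
Substitute x = X/Z, y = Y/Z into f, then multiply by Z^3.
  monomial 3·x^3·y^0 ↦ 3·X^3·Y^0·Z^0.
  monomial -2·x^2·y^1 ↦ -2·X^2·Y^1·Z^0.
  monomial -2·x^2·y^0 ↦ -2·X^2·Y^0·Z^1.
  monomial -1·x^1·y^2 ↦ -1·X^1·Y^2·Z^0.
  monomial -1·x^1·y^0 ↦ -1·X^1·Y^0·Z^2.
  monomial 1·x^0·y^2 ↦ 1·X^0·Y^2·Z^1.
  monomial -2·x^0·y^1 ↦ -2·X^0·Y^1·Z^2.
  monomial 2·x^0·y^0 ↦ 2·X^0·Y^0·Z^3.
Collecting: F(X, Y, Z) = 3*X**3 - 2*X**2*Y - 2*X**2*Z - X*Y**2 - X*Z**2 + Y**2*Z - 2*Y*Z**2 + 2*Z**3.


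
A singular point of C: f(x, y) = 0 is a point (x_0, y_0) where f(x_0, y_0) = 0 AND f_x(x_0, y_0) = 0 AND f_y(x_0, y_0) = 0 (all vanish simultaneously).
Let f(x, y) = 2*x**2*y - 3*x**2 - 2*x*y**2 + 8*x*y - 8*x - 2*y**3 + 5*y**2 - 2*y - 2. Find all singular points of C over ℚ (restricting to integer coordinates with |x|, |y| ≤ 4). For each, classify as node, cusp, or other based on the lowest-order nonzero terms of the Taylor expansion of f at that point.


Singular points: {(-1, 1)}; classification: node.

Compute partial derivatives:
  f_x = 4*x*y - 6*x - 2*y**2 + 8*y - 8.
  f_y = 2*x**2 - 4*x*y + 8*x - 6*y**2 + 10*y - 2.
Scan x_0 ∈ {−4, ..., 4}. For each x_0, f_y(x_0, y) is a polynomial in y; find its integer roots y ∈ {−4, ..., 4}, then test f_x and f at those candidates.
  x = -4: f_y(-4, y) = -6*y**2 + 26*y - 2; no integer root y with |y| ≤ 4.
  x = -3: f_y(-3, y) = -6*y**2 + 22*y - 8; no integer root y with |y| ≤ 4.
  x = -2: f_y(-2, y) = -6*y**2 + 18*y - 10; no integer root y with |y| ≤ 4.
  x = -1: f_y(-1, y) = -6*y**2 + 14*y - 8; vanishes at y ∈ {1}. (-1, 1): f_x = 0, f = 0 — SINGULAR.
  x = 0: f_y(0, y) = -6*y**2 + 10*y - 2; no integer root y with |y| ≤ 4.
  x = 1: f_y(1, y) = -6*y**2 + 6*y + 8; no integer root y with |y| ≤ 4.
  x = 2: f_y(2, y) = -6*y**2 + 2*y + 22; no integer root y with |y| ≤ 4.
  x = 3: f_y(3, y) = -6*y**2 - 2*y + 40; no integer root y with |y| ≤ 4.
  x = 4: f_y(4, y) = -6*y**2 - 6*y + 62; no integer root y with |y| ≤ 4.
Only singular point on the grid: (-1, 1).
Classify: substitute x = -1 + u, y = 1 + v and expand: f = 2*u**2*v - u**2 - 2*u*v**2 - 2*v**3 + v**2.
No constant or linear terms (consistent with a singular point). Quadratic part: -u**2 + v**2. Cubic part: 2*u**2*v - 2*u*v**2 - 2*v**3.
The quadratic part v**2 - u**2 = (v − u)(v + u) splits into two distinct linear factors, so there are two distinct tangent lines y − 1 = ±(x − -1) — this is a node (ordinary double point).
Classification: node.
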